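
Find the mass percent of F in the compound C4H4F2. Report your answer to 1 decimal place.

Molar mass = 4(12.01) + 4(1.008) + 2(19.00) = 90.072 g/mol
Mass of F per mole = 2 × 19.00 = 38.000 g
% F = 38.000 / 90.072 × 100 = 42.2%

42.2%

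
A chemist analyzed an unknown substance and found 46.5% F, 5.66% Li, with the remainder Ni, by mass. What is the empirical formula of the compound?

Assume 100 g: 46.5 g F, 5.66 g Li, 47.84 g Ni.
Moles — F: 46.5 / 19.00 = 2.447 mol; Li: 5.66 / 6.94 = 0.8156 mol; Ni: 47.84 / 58.69 = 0.8151 mol
Smallest is Ni at 0.8151 mol; normalising gives F 3.002, Li 1.001, Ni 1.000
≈ 3:1:1 → F3LiNi

F3LiNi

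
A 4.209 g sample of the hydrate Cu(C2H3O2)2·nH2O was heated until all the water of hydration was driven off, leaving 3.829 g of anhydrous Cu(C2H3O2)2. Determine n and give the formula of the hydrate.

Cu(C2H3O2)2·H2O

Mass of water lost = 4.209 − 3.829 = 0.38 g → 0.38 / 18.02 = 0.02109 mol H2O
Molar mass of Cu(C2H3O2)2 = 181.64 g/mol → mol Cu(C2H3O2)2 = 3.829 / 181.64 = 0.02108
n = 0.02109 / 0.02108 = 1.00 ≈ 1 → Cu(C2H3O2)2·H2O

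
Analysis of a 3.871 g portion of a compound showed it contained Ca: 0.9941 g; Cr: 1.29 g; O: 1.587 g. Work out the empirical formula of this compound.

Ca: 0.9941 g ÷ 40.08 g/mol = 0.0248 mol
Cr: 1.29 g ÷ 52.00 g/mol = 0.02481 mol
O: 1.587 g ÷ 16.00 g/mol = 0.09919 mol
Divide by the smallest (0.0248 mol Ca): Ca 1.000, Cr 1.000, O 3.999
Ratio ≈ 1:1:4, so the empirical formula is CaCrO4

CaCrO4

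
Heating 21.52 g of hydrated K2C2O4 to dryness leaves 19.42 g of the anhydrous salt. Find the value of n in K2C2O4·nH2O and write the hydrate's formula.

Mass of water lost = 21.52 − 19.42 = 2.1 g → 2.1 / 18.02 = 0.1165 mol H2O
Molar mass of K2C2O4 = 166.22 g/mol → mol K2C2O4 = 19.42 / 166.22 = 0.1168
n = 0.1165 / 0.1168 = 1.00 ≈ 1 → K2C2O4·H2O

K2C2O4·H2O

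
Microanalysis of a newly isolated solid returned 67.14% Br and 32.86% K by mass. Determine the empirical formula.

BrK

Assume 100 g: 67.14 g Br, 32.86 g K.
n(Br) = 67.14/79.90 = 0.8403, n(K) = 32.86/39.10 = 0.8404
Divide by the smallest (0.8403 mol Br): Br 1.000, K 1.000
≈ 1:1 → BrK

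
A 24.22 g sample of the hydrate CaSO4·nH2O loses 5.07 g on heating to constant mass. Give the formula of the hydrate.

CaSO4·2H2O

Mass of anhydrous CaSO4 = 24.22 − 5.07 = 19.15 g
mol H2O = 5.07 / 18.02 = 0.2814
Molar mass of CaSO4 = 136.15 g/mol → mol CaSO4 = 19.15 / 136.15 = 0.1407
n = 0.2814 / 0.1407 = 2.00 ≈ 2 → CaSO4·2H2O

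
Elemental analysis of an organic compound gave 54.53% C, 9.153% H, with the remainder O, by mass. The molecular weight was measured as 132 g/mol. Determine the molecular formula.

Assume 100 g: 54.53 g C, 9.153 g H, 36.317 g O.
C: 54.53 g ÷ 12.01 g/mol = 4.54 mol
H: 9.153 g ÷ 1.008 g/mol = 9.08 mol
O: 36.317 g ÷ 16.00 g/mol = 2.27 mol
Smallest is O at 2.27 mol; normalising gives C 2.000, H 4.000, O 1.000
≈ 2:4:1 → C2H4O
Empirical-formula mass = 44.05 g/mol
n = 132 / 44.05 = 3.00 ≈ 3
Molecular formula = (C2H4O)×3 = C6H12O3

C6H12O3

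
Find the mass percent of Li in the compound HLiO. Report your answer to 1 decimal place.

Molar mass = 1(1.008) + 1(6.94) + 1(16.00) = 23.948 g/mol
Mass of Li per mole = 1 × 6.94 = 6.940 g
% Li = 6.940 / 23.948 × 100 = 29.0%

29.0%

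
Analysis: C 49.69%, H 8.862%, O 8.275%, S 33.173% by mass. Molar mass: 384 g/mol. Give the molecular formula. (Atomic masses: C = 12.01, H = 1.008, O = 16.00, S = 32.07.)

C16H34O2S4

Assume 100 g: 49.69 g C, 8.862 g H, 8.275 g O, 33.173 g S.
Moles — C: 49.69 / 12.01 = 4.137 mol; H: 8.862 / 1.008 = 8.792 mol; O: 8.275 / 16.00 = 0.5172 mol; S: 33.173 / 32.07 = 1.034 mol
Divide by the smallest (0.5172 mol O): C 8.000, H 16.999, O 1.000, S 2.000
Ratio ≈ 8:17:1:2, so the empirical formula is C8H17OS2
Empirical-formula mass = 193.36 g/mol
n = 384 / 193.36 = 1.99 ≈ 2
Molecular formula = (C8H17OS2)×2 = C16H34O2S4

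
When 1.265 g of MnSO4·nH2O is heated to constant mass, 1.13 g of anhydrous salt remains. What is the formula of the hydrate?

MnSO4·H2O

Mass of water lost = 1.265 − 1.13 = 0.135 g → 0.135 / 18.02 = 0.007492 mol H2O
Molar mass of MnSO4 = 151.01 g/mol → mol MnSO4 = 1.13 / 151.01 = 0.007483
n = 0.007492 / 0.007483 = 1.00 ≈ 1 → MnSO4·H2O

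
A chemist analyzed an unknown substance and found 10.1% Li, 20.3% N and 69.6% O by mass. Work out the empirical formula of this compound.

LiNO3

Assume 100 g: 10.1 g Li, 20.3 g N, 69.6 g O.
Moles — Li: 10.1 / 6.94 = 1.455 mol; N: 20.3 / 14.01 = 1.449 mol; O: 69.6 / 16.00 = 4.35 mol
Divide by the smallest (1.449 mol N): Li 1.004, N 1.000, O 3.002
Ratio ≈ 1:1:3, so the empirical formula is LiNO3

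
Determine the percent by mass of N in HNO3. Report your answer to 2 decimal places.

Molar mass = 1(1.008) + 1(14.01) + 3(16.00) = 63.018 g/mol
Mass of N per mole = 1 × 14.01 = 14.010 g
% N = 14.010 / 63.018 × 100 = 22.23%

22.23%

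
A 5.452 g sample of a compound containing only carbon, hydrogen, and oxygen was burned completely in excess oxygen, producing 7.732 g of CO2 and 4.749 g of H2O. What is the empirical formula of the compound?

CH3O

mol C = 7.732 / 44.01 = 0.1757; mass C = 0.1757 × 12.01 = 2.110 g
mol H = 2 × (4.749 / 18.02) = 0.5271; mass H = 0.5271 × 1.008 = 0.5313 g
mass O = 5.452 − (2.641) = 2.811 g → mol O = 0.1757
Divide by the smallest (0.1757 mol O): C 1.000, H 3.000, O 1.000
→ CH3O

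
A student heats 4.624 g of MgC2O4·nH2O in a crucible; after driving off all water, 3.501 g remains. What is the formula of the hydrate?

Mass of water lost = 4.624 − 3.501 = 1.123 g → 1.123 / 18.02 = 0.06232 mol H2O
Molar mass of MgC2O4 = 112.33 g/mol → mol MgC2O4 = 3.501 / 112.33 = 0.03117
n = 0.06232 / 0.03117 = 2.00 ≈ 2 → MgC2O4·2H2O

MgC2O4·2H2O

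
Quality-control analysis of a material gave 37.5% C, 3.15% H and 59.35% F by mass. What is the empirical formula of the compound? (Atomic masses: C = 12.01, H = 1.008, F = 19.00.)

CHF

Assume 100 g: 37.5 g C, 3.15 g H, 59.35 g F.
Moles — C: 37.5 / 12.01 = 3.122 mol; H: 3.15 / 1.008 = 3.125 mol; F: 59.35 / 19.00 = 3.124 mol
Ratios (÷ 3.122): C 1.000, H 1.001, F 1.000
≈ 1:1:1 → CHF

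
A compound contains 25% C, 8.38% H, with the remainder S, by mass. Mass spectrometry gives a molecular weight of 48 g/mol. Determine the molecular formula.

CH4S

Assume 100 g: 25 g C, 8.38 g H, 66.62 g S.
C: 25 g ÷ 12.01 g/mol = 2.082 mol
H: 8.38 g ÷ 1.008 g/mol = 8.313 mol
S: 66.62 g ÷ 32.07 g/mol = 2.077 mol
Divide by the smallest (2.077 mol S): C 1.002, H 4.002, S 1.000
≈ 1:4:1 → CH4S
Empirical-formula mass = 48.11 g/mol
n = 48 / 48.11 = 1.00 ≈ 1
Molecular formula = empirical formula = CH4S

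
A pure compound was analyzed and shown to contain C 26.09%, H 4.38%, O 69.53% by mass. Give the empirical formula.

CH2O2

Assume 100 g: 26.09 g C, 4.38 g H, 69.53 g O.
C: 26.09 g ÷ 12.01 g/mol = 2.172 mol
H: 4.38 g ÷ 1.008 g/mol = 4.345 mol
O: 69.53 g ÷ 16.00 g/mol = 4.346 mol
Ratios (÷ 2.172): C 1.000, H 2.000, O 2.000
Ratio ≈ 1:2:2, so the empirical formula is CH2O2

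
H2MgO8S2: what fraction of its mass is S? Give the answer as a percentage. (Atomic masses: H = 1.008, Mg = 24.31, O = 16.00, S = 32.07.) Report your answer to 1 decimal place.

29.4%

Molar mass = 2(1.008) + 1(24.31) + 8(16.00) + 2(32.07) = 218.466 g/mol
Mass of S per mole = 2 × 32.07 = 64.140 g
% S = 64.140 / 218.466 × 100 = 29.4%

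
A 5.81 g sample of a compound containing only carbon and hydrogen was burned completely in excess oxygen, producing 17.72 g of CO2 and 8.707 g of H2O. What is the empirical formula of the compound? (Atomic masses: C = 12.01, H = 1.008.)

mol C = 17.72 / 44.01 = 0.4026; mass C = 0.4026 × 12.01 = 4.836 g
mol H = 2 × (8.707 / 18.02) = 0.9664; mass H = 0.9664 × 1.008 = 0.9741 g
Smallest is C at 0.4026 mol; normalising gives C 1.000, H 2.400
Scaling by 5: C 5.00, H 12.00 → C5H12

C5H12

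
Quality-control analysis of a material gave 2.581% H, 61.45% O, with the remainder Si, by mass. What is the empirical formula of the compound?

H2O3Si

Assume 100 g: 2.581 g H, 61.45 g O, 35.969 g Si.
H: 2.581 g ÷ 1.008 g/mol = 2.561 mol
O: 61.45 g ÷ 16.00 g/mol = 3.841 mol
Si: 35.969 g ÷ 28.09 g/mol = 1.28 mol
Ratios (÷ 1.28): H 2.000, O 2.999, Si 1.000
→ H2O3Si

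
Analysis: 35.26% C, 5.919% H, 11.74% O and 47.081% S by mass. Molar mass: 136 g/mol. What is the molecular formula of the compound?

Assume 100 g: 35.26 g C, 5.919 g H, 11.74 g O, 47.081 g S.
n(C) = 35.26/12.01 = 2.936, n(H) = 5.919/1.008 = 5.872, n(O) = 11.74/16.00 = 0.7338, n(S) = 47.081/32.07 = 1.468
Ratios (÷ 0.7338): C 4.001, H 8.003, O 1.000, S 2.001
→ C4H8OS2
Empirical-formula mass = 136.24 g/mol
n = 136 / 136.24 = 1.00 ≈ 1
Molecular formula = empirical formula = C4H8OS2

C4H8OS2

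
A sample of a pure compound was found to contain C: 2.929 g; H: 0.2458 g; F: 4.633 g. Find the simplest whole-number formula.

CHF

n(C) = 2.929/12.01 = 0.2439, n(H) = 0.2458/1.008 = 0.2438, n(F) = 4.633/19.00 = 0.2438
Ratios (÷ 0.2438): C 1.000, H 1.000, F 1.000
≈ 1:1:1 → CHF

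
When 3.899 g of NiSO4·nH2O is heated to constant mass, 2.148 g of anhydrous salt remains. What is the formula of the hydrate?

Mass of water lost = 3.899 − 2.148 = 1.751 g → 1.751 / 18.02 = 0.09717 mol H2O
Molar mass of NiSO4 = 154.76 g/mol → mol NiSO4 = 2.148 / 154.76 = 0.01388
n = 0.09717 / 0.01388 = 7.00 ≈ 7 → NiSO4·7H2O

NiSO4·7H2O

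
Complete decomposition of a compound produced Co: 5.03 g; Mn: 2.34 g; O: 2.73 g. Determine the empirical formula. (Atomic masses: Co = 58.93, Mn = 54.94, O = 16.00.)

n(Co) = 5.03/58.93 = 0.08536, n(Mn) = 2.34/54.94 = 0.04259, n(O) = 2.73/16.00 = 0.1706
Ratios (÷ 0.04259): Co 2.004, Mn 1.000, O 4.006
≈ 2:1:4 → Co2MnO4

Co2MnO4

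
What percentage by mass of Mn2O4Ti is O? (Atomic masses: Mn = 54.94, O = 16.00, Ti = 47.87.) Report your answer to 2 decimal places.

28.86%

Molar mass = 2(54.94) + 4(16.00) + 1(47.87) = 221.750 g/mol
Mass of O per mole = 4 × 16.00 = 64.000 g
% O = 64.000 / 221.750 × 100 = 28.86%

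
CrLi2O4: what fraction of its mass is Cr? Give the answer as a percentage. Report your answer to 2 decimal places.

Molar mass = 1(52.00) + 2(6.94) + 4(16.00) = 129.880 g/mol
Mass of Cr per mole = 1 × 52.00 = 52.000 g
% Cr = 52.000 / 129.880 × 100 = 40.04%

40.04%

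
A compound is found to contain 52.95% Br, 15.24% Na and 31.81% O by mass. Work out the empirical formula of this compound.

BrNaO3

Assume 100 g: 52.95 g Br, 15.24 g Na, 31.81 g O.
n(Br) = 52.95/79.90 = 0.6627, n(Na) = 15.24/22.99 = 0.6629, n(O) = 31.81/16.00 = 1.988
Divide by the smallest (0.6627 mol Br): Br 1.000, Na 1.000, O 3.000
→ BrNaO3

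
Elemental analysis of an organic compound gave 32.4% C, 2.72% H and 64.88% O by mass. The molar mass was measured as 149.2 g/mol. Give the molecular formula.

Assume 100 g: 32.4 g C, 2.72 g H, 64.88 g O.
C: 32.4 g ÷ 12.01 g/mol = 2.698 mol
H: 2.72 g ÷ 1.008 g/mol = 2.698 mol
O: 64.88 g ÷ 16.00 g/mol = 4.055 mol
Divide by the smallest (2.698 mol C): C 1.000, H 1.000, O 1.503
Scaling by 2: C 2.00, H 2.00, O 3.01 → C2H2O3
Empirical-formula mass = 74.04 g/mol
n = 149.2 / 74.04 = 2.02 ≈ 2
Molecular formula = (C2H2O3)×2 = C4H4O6

C4H4O6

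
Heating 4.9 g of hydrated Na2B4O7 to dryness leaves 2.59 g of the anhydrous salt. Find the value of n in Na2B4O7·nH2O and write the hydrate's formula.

Mass of water lost = 4.9 − 2.59 = 2.31 g → 2.31 / 18.02 = 0.1282 mol H2O
Molar mass of Na2B4O7 = 201.22 g/mol → mol Na2B4O7 = 2.59 / 201.22 = 0.01287
n = 0.1282 / 0.01287 = 9.96 ≈ 10 → Na2B4O7·10H2O

Na2B4O7·10H2O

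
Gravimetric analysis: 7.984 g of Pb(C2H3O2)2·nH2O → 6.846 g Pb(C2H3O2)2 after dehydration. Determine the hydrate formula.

Pb(C2H3O2)2·3H2O

Mass of water lost = 7.984 − 6.846 = 1.138 g → 1.138 / 18.02 = 0.06315 mol H2O
Molar mass of Pb(C2H3O2)2 = 325.29 g/mol → mol Pb(C2H3O2)2 = 6.846 / 325.29 = 0.02105
n = 0.06315 / 0.02105 = 3.00 ≈ 3 → Pb(C2H3O2)2·3H2O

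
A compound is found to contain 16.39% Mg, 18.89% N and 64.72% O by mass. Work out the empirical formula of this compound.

MgN2O6

Assume 100 g: 16.39 g Mg, 18.89 g N, 64.72 g O.
n(Mg) = 16.39/24.31 = 0.6742, n(N) = 18.89/14.01 = 1.348, n(O) = 64.72/16.00 = 4.045
Divide by the smallest (0.6742 mol Mg): Mg 1.000, N 2.000, O 6.000
→ MgN2O6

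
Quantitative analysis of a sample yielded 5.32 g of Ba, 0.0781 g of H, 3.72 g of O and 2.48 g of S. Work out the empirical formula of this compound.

BaH2O6S2

n(Ba) = 5.32/137.33 = 0.03874, n(H) = 0.0781/1.008 = 0.07748, n(O) = 3.72/16.00 = 0.2325, n(S) = 2.48/32.07 = 0.07733
Divide by the smallest (0.03874 mol Ba): Ba 1.000, H 2.000, O 6.002, S 1.996
→ BaH2O6S2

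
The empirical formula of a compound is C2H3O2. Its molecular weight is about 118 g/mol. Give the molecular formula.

C4H6O4

Empirical-formula mass = 59.04 g/mol
n = 118 / 59.04 = 2.00 ≈ 2
Molecular formula = (C2H3O2)2 = C4H6O4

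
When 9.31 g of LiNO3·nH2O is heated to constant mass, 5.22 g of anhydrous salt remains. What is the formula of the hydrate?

Mass of water lost = 9.31 − 5.22 = 4.09 g → 4.09 / 18.02 = 0.227 mol H2O
Molar mass of LiNO3 = 68.95 g/mol → mol LiNO3 = 5.22 / 68.95 = 0.07571
n = 0.227 / 0.07571 = 3.00 ≈ 3 → LiNO3·3H2O

LiNO3·3H2O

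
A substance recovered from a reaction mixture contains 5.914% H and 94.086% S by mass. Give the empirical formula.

Assume 100 g: 5.914 g H, 94.086 g S.
H: 5.914 g ÷ 1.008 g/mol = 5.867 mol
S: 94.086 g ÷ 32.07 g/mol = 2.934 mol
Divide by the smallest (2.934 mol S): H 2.000, S 1.000
Ratio ≈ 2:1, so the empirical formula is H2S

H2S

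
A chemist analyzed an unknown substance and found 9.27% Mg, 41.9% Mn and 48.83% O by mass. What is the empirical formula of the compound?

Assume 100 g: 9.27 g Mg, 41.9 g Mn, 48.83 g O.
Moles — Mg: 9.27 / 24.31 = 0.3813 mol; Mn: 41.9 / 54.94 = 0.7627 mol; O: 48.83 / 16.00 = 3.052 mol
Smallest is Mg at 0.3813 mol; normalising gives Mg 1.000, Mn 2.000, O 8.003
≈ 1:2:8 → MgMn2O8

MgMn2O8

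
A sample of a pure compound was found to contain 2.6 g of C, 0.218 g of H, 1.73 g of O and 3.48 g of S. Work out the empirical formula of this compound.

C2H2OS

C: 2.6 g ÷ 12.01 g/mol = 0.2165 mol
H: 0.218 g ÷ 1.008 g/mol = 0.2163 mol
O: 1.73 g ÷ 16.00 g/mol = 0.1081 mol
S: 3.48 g ÷ 32.07 g/mol = 0.1085 mol
Ratios (÷ 0.1081): C 2.002, H 2.000, O 1.000, S 1.004
Ratio ≈ 2:2:1:1, so the empirical formula is C2H2OS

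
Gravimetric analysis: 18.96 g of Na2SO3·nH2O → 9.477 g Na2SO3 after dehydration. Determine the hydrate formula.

Na2SO3·7H2O

Mass of water lost = 18.96 − 9.477 = 9.483 g → 9.483 / 18.02 = 0.5262 mol H2O
Molar mass of Na2SO3 = 126.05 g/mol → mol Na2SO3 = 9.477 / 126.05 = 0.07518
n = 0.5262 / 0.07518 = 7.00 ≈ 7 → Na2SO3·7H2O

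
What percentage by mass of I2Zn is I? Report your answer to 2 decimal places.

Molar mass = 2(126.90) + 1(65.38) = 319.180 g/mol
Mass of I per mole = 2 × 126.90 = 253.800 g
% I = 253.800 / 319.180 × 100 = 79.52%

79.52%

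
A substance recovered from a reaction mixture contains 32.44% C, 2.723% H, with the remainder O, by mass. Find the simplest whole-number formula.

Assume 100 g: 32.44 g C, 2.723 g H, 64.837 g O.
C: 32.44 g ÷ 12.01 g/mol = 2.701 mol
H: 2.723 g ÷ 1.008 g/mol = 2.701 mol
O: 64.837 g ÷ 16.00 g/mol = 4.052 mol
Ratios (÷ 2.701): C 1.000, H 1.000, O 1.500
Multiply by 2: C 2.00, H 2.00, O 3.00 → C2H2O3

C2H2O3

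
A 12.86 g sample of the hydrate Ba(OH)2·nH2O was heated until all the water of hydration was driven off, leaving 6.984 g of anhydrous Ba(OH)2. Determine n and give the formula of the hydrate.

Ba(OH)2·8H2O

Mass of water lost = 12.86 − 6.984 = 5.876 g → 5.876 / 18.02 = 0.3261 mol H2O
Molar mass of Ba(OH)2 = 171.35 g/mol → mol Ba(OH)2 = 6.984 / 171.35 = 0.04076
n = 0.3261 / 0.04076 = 8.00 ≈ 8 → Ba(OH)2·8H2O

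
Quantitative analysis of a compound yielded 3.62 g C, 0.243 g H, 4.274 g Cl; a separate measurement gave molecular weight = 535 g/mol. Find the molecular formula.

n(C) = 3.62/12.01 = 0.3014, n(H) = 0.243/1.008 = 0.2411, n(Cl) = 4.274/35.45 = 0.1206
Smallest is Cl at 0.1206 mol; normalising gives C 2.500, H 2.000, Cl 1.000
Multiply by 2: C 5.00, H 4.00, Cl 2.00 → C5H4Cl2
Empirical-formula mass = 134.98 g/mol
n = 535 / 134.98 = 3.96 ≈ 4
Molecular formula = (C5H4Cl2)×4 = C20H16Cl8

C20H16Cl8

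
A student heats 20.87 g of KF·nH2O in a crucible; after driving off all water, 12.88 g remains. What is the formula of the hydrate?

KF·2H2O

Mass of water lost = 20.87 − 12.88 = 7.99 g → 7.99 / 18.02 = 0.4434 mol H2O
Molar mass of KF = 58.10 g/mol → mol KF = 12.88 / 58.10 = 0.2217
n = 0.4434 / 0.2217 = 2.00 ≈ 2 → KF·2H2O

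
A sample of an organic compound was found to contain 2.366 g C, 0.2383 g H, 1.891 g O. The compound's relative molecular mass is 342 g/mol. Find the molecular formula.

C15H18O9

n(C) = 2.366/12.01 = 0.197, n(H) = 0.2383/1.008 = 0.2364, n(O) = 1.891/16.00 = 0.1182
Ratios (÷ 0.1182): C 1.667, H 2.000, O 1.000
Multiply by 3: C 5.00, H 6.00, O 3.00 → C5H6O3
Empirical-formula mass = 114.10 g/mol
n = 342 / 114.10 = 3.00 ≈ 3
Molecular formula = (C5H6O3)×3 = C15H18O9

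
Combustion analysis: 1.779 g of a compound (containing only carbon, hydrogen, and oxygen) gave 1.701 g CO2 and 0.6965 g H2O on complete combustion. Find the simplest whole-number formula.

mol C = 1.701 / 44.01 = 0.03865; mass C = 0.03865 × 12.01 = 0.4642 g
mol H = 2 × (0.6965 / 18.02) = 0.07730; mass H = 0.07730 × 1.008 = 0.07792 g
mass O = 1.779 − (0.5421) = 1.237 g → mol O = 0.07731
Ratios (÷ 0.03865): C 1.000, H 2.000, O 2.000
→ CH2O2

CH2O2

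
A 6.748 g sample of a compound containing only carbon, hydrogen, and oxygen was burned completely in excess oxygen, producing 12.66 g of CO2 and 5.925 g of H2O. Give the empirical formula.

mol C = 12.66 / 44.01 = 0.2877; mass C = 0.2877 × 12.01 = 3.455 g
mol H = 2 × (5.925 / 18.02) = 0.6576; mass H = 0.6576 × 1.008 = 0.6629 g
mass O = 6.748 − (4.118) = 2.630 g → mol O = 0.1644
Ratios (÷ 0.1644): C 1.750, H 4.000, O 1.000
Multiply by 4: C 7.00, H 16.00, O 4.00 → C7H16O4

C7H16O4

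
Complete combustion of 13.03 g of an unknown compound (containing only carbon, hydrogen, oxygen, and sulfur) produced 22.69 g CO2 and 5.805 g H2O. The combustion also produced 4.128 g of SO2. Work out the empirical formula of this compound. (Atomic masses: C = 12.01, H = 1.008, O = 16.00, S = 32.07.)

mol C = 22.69 / 44.01 = 0.5156; mass C = 0.5156 × 12.01 = 6.192 g
mol H = 2 × (5.805 / 18.02) = 0.6443; mass H = 0.6443 × 1.008 = 0.6494 g
mol S = 4.128 / 64.07 = 0.06443; mass S = 2.066 g
mass O = 13.03 − (8.908) = 4.122 g → mol O = 0.2576
Divide by the smallest (0.06443 mol S): C 8.002, H 10.000, O 3.999, S 1.000
≈ 8:10:4:1 → C8H10O4S

C8H10O4S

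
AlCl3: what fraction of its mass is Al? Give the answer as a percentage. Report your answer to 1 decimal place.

Molar mass = 1(26.98) + 3(35.45) = 133.330 g/mol
Mass of Al per mole = 1 × 26.98 = 26.980 g
% Al = 26.980 / 133.330 × 100 = 20.2%

20.2%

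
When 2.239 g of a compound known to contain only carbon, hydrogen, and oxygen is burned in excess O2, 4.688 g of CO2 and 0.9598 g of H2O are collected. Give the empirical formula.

C2H2O

mol C = 4.688 / 44.01 = 0.1065; mass C = 0.1065 × 12.01 = 1.279 g
mol H = 2 × (0.9598 / 18.02) = 0.1065; mass H = 0.1065 × 1.008 = 0.1074 g
mass O = 2.239 − (1.387) = 0.8523 g → mol O = 0.05327
Smallest is O at 0.05327 mol; normalising gives C 2.000, H 2.000, O 1.000
≈ 2:2:1 → C2H2O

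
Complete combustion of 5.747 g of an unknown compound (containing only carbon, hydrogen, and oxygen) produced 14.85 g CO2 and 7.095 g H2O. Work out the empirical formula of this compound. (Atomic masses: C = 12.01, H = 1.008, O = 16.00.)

mol C = 14.85 / 44.01 = 0.3374; mass C = 0.3374 × 12.01 = 4.052 g
mol H = 2 × (7.095 / 18.02) = 0.7875; mass H = 0.7875 × 1.008 = 0.7938 g
mass O = 5.747 − (4.846) = 0.9008 g → mol O = 0.05630
Ratios (÷ 0.0563): C 5.993, H 13.987, O 1.000
→ C6H14O

C6H14O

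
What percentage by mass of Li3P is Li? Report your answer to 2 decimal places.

Molar mass = 3(6.94) + 1(30.97) = 51.790 g/mol
Mass of Li per mole = 3 × 6.94 = 20.820 g
% Li = 20.820 / 51.790 × 100 = 40.20%

40.20%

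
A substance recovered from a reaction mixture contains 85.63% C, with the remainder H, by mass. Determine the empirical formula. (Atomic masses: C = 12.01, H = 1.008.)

CH2

Assume 100 g: 85.63 g C, 14.37 g H.
C: 85.63 g ÷ 12.01 g/mol = 7.13 mol
H: 14.37 g ÷ 1.008 g/mol = 14.26 mol
Divide by the smallest (7.13 mol C): C 1.000, H 1.999
Ratio ≈ 1:2, so the empirical formula is CH2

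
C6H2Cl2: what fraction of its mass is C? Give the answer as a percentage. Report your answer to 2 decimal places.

Molar mass = 6(12.01) + 2(1.008) + 2(35.45) = 144.976 g/mol
Mass of C per mole = 6 × 12.01 = 72.060 g
% C = 72.060 / 144.976 × 100 = 49.70%

49.70%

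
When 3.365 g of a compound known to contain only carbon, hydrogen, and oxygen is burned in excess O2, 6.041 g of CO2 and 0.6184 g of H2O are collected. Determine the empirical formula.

C4H2O3

mol C = 6.041 / 44.01 = 0.1373; mass C = 0.1373 × 12.01 = 1.649 g
mol H = 2 × (0.6184 / 18.02) = 0.06863; mass H = 0.06863 × 1.008 = 0.06918 g
mass O = 3.365 − (1.718) = 1.647 g → mol O = 0.1030
Ratios (÷ 0.06863): C 2.000, H 1.000, O 1.500
Scaling by 2: C 4.00, H 2.00, O 3.00 → C4H2O3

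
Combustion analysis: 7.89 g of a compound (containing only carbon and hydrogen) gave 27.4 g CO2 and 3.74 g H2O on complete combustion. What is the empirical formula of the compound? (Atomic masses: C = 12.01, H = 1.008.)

mol C = 27.4 / 44.01 = 0.6226; mass C = 0.6226 × 12.01 = 7.477 g
mol H = 2 × (3.74 / 18.02) = 0.4151; mass H = 0.4151 × 1.008 = 0.4184 g
Ratios (÷ 0.4151): C 1.500, H 1.000
×2: C 3.00, H 2.00 → C3H2

C3H2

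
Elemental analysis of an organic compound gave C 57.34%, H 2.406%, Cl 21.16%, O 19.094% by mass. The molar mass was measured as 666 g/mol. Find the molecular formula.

C32H16Cl4O8

Assume 100 g: 57.34 g C, 2.406 g H, 21.16 g Cl, 19.094 g O.
n(C) = 57.34/12.01 = 4.774, n(H) = 2.406/1.008 = 2.387, n(Cl) = 21.16/35.45 = 0.5969, n(O) = 19.094/16.00 = 1.193
Ratios (÷ 0.5969): C 7.999, H 3.999, Cl 1.000, O 1.999
≈ 8:4:1:2 → C8H4ClO2
Empirical-formula mass = 167.56 g/mol
n = 666 / 167.56 = 3.97 ≈ 4
Molecular formula = (C8H4ClO2)×4 = C32H16Cl4O8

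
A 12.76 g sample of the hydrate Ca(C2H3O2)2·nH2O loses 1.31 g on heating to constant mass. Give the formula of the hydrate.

Ca(C2H3O2)2·H2O

Mass of anhydrous Ca(C2H3O2)2 = 12.76 − 1.31 = 11.45 g
mol H2O = 1.31 / 18.02 = 0.0727
Molar mass of Ca(C2H3O2)2 = 158.17 g/mol → mol Ca(C2H3O2)2 = 11.45 / 158.17 = 0.07239
n = 0.0727 / 0.07239 = 1.00 ≈ 1 → Ca(C2H3O2)2·H2O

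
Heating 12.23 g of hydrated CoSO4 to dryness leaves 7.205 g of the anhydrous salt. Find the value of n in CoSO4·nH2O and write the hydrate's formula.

Mass of water lost = 12.23 − 7.205 = 5.025 g → 5.025 / 18.02 = 0.2789 mol H2O
Molar mass of CoSO4 = 155.00 g/mol → mol CoSO4 = 7.205 / 155.00 = 0.04648
n = 0.2789 / 0.04648 = 6.00 ≈ 6 → CoSO4·6H2O

CoSO4·6H2O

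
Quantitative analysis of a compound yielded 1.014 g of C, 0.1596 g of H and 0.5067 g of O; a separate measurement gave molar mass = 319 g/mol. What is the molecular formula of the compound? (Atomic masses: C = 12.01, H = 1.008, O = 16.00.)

C: 1.014 g ÷ 12.01 g/mol = 0.08443 mol
H: 0.1596 g ÷ 1.008 g/mol = 0.1583 mol
O: 0.5067 g ÷ 16.00 g/mol = 0.03167 mol
Ratios (÷ 0.03167): C 2.666, H 5.000, O 1.000
×3: C 8.00, H 15.00, O 3.00 → C8H15O3
Empirical-formula mass = 159.20 g/mol
n = 319 / 159.20 = 2.00 ≈ 2
Molecular formula = (C8H15O3)×2 = C16H30O6

C16H30O6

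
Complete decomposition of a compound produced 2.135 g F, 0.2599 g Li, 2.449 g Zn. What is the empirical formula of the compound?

F: 2.135 g ÷ 19.00 g/mol = 0.1124 mol
Li: 0.2599 g ÷ 6.94 g/mol = 0.03745 mol
Zn: 2.449 g ÷ 65.38 g/mol = 0.03746 mol
Smallest is Li at 0.03745 mol; normalising gives F 3.001, Li 1.000, Zn 1.000
≈ 3:1:1 → F3LiZn

F3LiZn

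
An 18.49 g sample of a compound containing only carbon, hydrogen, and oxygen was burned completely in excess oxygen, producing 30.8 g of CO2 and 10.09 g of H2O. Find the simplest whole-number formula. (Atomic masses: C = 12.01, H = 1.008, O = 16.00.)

C5H8O4

mol C = 30.8 / 44.01 = 0.6998; mass C = 0.6998 × 12.01 = 8.405 g
mol H = 2 × (10.09 / 18.02) = 1.120; mass H = 1.120 × 1.008 = 1.129 g
mass O = 18.49 − (9.534) = 8.956 g → mol O = 0.5598
Divide by the smallest (0.5598 mol O): C 1.250, H 2.001, O 1.000
Multiply by 4: C 5.00, H 8.00, O 4.00 → C5H8O4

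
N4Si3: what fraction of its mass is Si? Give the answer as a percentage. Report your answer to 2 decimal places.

60.06%

Molar mass = 4(14.01) + 3(28.09) = 140.310 g/mol
Mass of Si per mole = 3 × 28.09 = 84.270 g
% Si = 84.270 / 140.310 × 100 = 60.06%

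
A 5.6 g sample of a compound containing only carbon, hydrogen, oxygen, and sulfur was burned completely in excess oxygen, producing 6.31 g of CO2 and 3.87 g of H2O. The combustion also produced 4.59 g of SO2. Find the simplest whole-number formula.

C2H6OS

mol C = 6.31 / 44.01 = 0.1434; mass C = 0.1434 × 12.01 = 1.722 g
mol H = 2 × (3.87 / 18.02) = 0.4295; mass H = 0.4295 × 1.008 = 0.4330 g
mol S = 4.59 / 64.07 = 0.07164; mass S = 2.298 g
mass O = 5.6 − (4.452) = 1.148 g → mol O = 0.07172
Ratios (÷ 0.07164): C 2.001, H 5.996, O 1.001, S 1.000
≈ 2:6:1:1 → C2H6OS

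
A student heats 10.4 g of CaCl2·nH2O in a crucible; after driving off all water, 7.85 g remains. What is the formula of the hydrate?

CaCl2·2H2O

Mass of water lost = 10.4 − 7.85 = 2.55 g → 2.55 / 18.02 = 0.1415 mol H2O
Molar mass of CaCl2 = 110.98 g/mol → mol CaCl2 = 7.85 / 110.98 = 0.07073
n = 0.1415 / 0.07073 = 2.00 ≈ 2 → CaCl2·2H2O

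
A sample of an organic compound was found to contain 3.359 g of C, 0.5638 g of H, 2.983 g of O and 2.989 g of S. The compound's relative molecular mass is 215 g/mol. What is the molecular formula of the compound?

n(C) = 3.359/12.01 = 0.2797, n(H) = 0.5638/1.008 = 0.5593, n(O) = 2.983/16.00 = 0.1864, n(S) = 2.989/32.07 = 0.0932
Divide by the smallest (0.0932 mol S): C 3.001, H 6.001, O 2.000, S 1.000
Ratio ≈ 3:6:2:1, so the empirical formula is C3H6O2S
Empirical-formula mass = 106.15 g/mol
n = 215 / 106.15 = 2.03 ≈ 2
Molecular formula = (C3H6O2S)×2 = C6H12O4S2

C6H12O4S2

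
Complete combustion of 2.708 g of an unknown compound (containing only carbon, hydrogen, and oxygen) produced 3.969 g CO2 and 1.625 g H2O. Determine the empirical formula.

mol C = 3.969 / 44.01 = 0.09018; mass C = 0.09018 × 12.01 = 1.083 g
mol H = 2 × (1.625 / 18.02) = 0.1804; mass H = 0.1804 × 1.008 = 0.1818 g
mass O = 2.708 − (1.265) = 1.443 g → mol O = 0.09019
Divide by the smallest (0.09018 mol C): C 1.000, H 2.000, O 1.000
→ CH2O

CH2O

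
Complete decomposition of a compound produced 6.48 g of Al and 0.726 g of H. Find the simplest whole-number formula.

AlH3

Al: 6.48 g ÷ 26.98 g/mol = 0.2402 mol
H: 0.726 g ÷ 1.008 g/mol = 0.7202 mol
Smallest is Al at 0.2402 mol; normalising gives Al 1.000, H 2.999
→ AlH3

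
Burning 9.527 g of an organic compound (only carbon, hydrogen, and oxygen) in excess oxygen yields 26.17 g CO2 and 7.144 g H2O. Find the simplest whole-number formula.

mol C = 26.17 / 44.01 = 0.5946; mass C = 0.5946 × 12.01 = 7.142 g
mol H = 2 × (7.144 / 18.02) = 0.7929; mass H = 0.7929 × 1.008 = 0.7992 g
mass O = 9.527 − (7.941) = 1.586 g → mol O = 0.09914
Divide by the smallest (0.09914 mol O): C 5.998, H 7.998, O 1.000
→ C6H8O

C6H8O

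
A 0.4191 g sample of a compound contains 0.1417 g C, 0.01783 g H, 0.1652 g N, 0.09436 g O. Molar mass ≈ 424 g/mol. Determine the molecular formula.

n(C) = 0.1417/12.01 = 0.0118, n(H) = 0.01783/1.008 = 0.01769, n(N) = 0.1652/14.01 = 0.01179, n(O) = 0.09436/16.00 = 0.005897
Smallest is O at 0.005897 mol; normalising gives C 2.001, H 2.999, N 1.999, O 1.000
→ C2H3N2O
Empirical-formula mass = 71.06 g/mol
n = 424 / 71.06 = 5.97 ≈ 6
Molecular formula = (C2H3N2O)×6 = C12H18N12O6

C12H18N12O6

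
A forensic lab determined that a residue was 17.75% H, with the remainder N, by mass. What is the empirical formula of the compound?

H3N

Assume 100 g: 17.75 g H, 82.25 g N.
Moles — H: 17.75 / 1.008 = 17.61 mol; N: 82.25 / 14.01 = 5.871 mol
Smallest is N at 5.871 mol; normalising gives H 2.999, N 1.000
Ratio ≈ 3:1, so the empirical formula is H3N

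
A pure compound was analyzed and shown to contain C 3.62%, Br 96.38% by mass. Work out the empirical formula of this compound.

Assume 100 g: 3.62 g C, 96.38 g Br.
C: 3.62 g ÷ 12.01 g/mol = 0.3014 mol
Br: 96.38 g ÷ 79.90 g/mol = 1.206 mol
Ratios (÷ 0.3014): C 1.000, Br 4.002
≈ 1:4 → CBr4

CBr4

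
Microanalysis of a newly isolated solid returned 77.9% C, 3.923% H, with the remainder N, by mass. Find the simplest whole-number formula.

Assume 100 g: 77.9 g C, 3.923 g H, 18.177 g N.
n(C) = 77.9/12.01 = 6.486, n(H) = 3.923/1.008 = 3.892, n(N) = 18.177/14.01 = 1.297
Divide by the smallest (1.297 mol N): C 4.999, H 3.000, N 1.000
Ratio ≈ 5:3:1, so the empirical formula is C5H3N

C5H3N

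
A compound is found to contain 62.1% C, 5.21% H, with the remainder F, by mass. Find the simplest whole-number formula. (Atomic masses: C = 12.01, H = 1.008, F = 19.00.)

C3H3F

Assume 100 g: 62.1 g C, 5.21 g H, 32.69 g F.
Moles — C: 62.1 / 12.01 = 5.171 mol; H: 5.21 / 1.008 = 5.169 mol; F: 32.69 / 19.00 = 1.721 mol
Ratios (÷ 1.721): C 3.005, H 3.004, F 1.000
Ratio ≈ 3:3:1, so the empirical formula is C3H3F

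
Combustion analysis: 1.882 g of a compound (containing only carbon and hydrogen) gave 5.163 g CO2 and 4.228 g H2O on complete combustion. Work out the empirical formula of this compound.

CH4

mol C = 5.163 / 44.01 = 0.1173; mass C = 0.1173 × 12.01 = 1.409 g
mol H = 2 × (4.228 / 18.02) = 0.4693; mass H = 0.4693 × 1.008 = 0.4730 g
Divide by the smallest (0.1173 mol C): C 1.000, H 4.000
→ CH4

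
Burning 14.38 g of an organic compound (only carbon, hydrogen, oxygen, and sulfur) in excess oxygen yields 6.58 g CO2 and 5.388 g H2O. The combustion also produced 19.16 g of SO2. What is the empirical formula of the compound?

CH4OS2

mol C = 6.58 / 44.01 = 0.1495; mass C = 0.1495 × 12.01 = 1.796 g
mol H = 2 × (5.388 / 18.02) = 0.5980; mass H = 0.5980 × 1.008 = 0.6028 g
mol S = 19.16 / 64.07 = 0.2990; mass S = 9.590 g
mass O = 14.38 − (11.99) = 2.391 g → mol O = 0.1494
Divide by the smallest (0.1494 mol O): C 1.000, H 4.001, O 1.000, S 2.001
Ratio ≈ 1:4:1:2, so the empirical formula is CH4OS2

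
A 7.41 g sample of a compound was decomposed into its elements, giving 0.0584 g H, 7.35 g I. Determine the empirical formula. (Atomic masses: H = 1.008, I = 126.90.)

Moles — H: 0.0584 / 1.008 = 0.05794 mol; I: 7.35 / 126.90 = 0.05792 mol
Smallest is I at 0.05792 mol; normalising gives H 1.000, I 1.000
Ratio ≈ 1:1, so the empirical formula is HI

HI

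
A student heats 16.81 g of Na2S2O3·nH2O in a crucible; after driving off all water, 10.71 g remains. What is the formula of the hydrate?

Mass of water lost = 16.81 − 10.71 = 6.1 g → 6.1 / 18.02 = 0.3385 mol H2O
Molar mass of Na2S2O3 = 158.12 g/mol → mol Na2S2O3 = 10.71 / 158.12 = 0.06773
n = 0.3385 / 0.06773 = 5.00 ≈ 5 → Na2S2O3·5H2O

Na2S2O3·5H2O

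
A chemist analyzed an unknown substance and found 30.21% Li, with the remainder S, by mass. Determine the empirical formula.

Assume 100 g: 30.21 g Li, 69.79 g S.
Moles — Li: 30.21 / 6.94 = 4.353 mol; S: 69.79 / 32.07 = 2.176 mol
Ratios (÷ 2.176): Li 2.000, S 1.000
≈ 2:1 → Li2S

Li2S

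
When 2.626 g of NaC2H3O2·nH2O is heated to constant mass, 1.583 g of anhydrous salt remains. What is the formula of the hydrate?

Mass of water lost = 2.626 − 1.583 = 1.043 g → 1.043 / 18.02 = 0.05788 mol H2O
Molar mass of NaC2H3O2 = 82.03 g/mol → mol NaC2H3O2 = 1.583 / 82.03 = 0.0193
n = 0.05788 / 0.0193 = 3.00 ≈ 3 → NaC2H3O2·3H2O

NaC2H3O2·3H2O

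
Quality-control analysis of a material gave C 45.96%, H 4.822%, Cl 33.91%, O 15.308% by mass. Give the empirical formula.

Assume 100 g: 45.96 g C, 4.822 g H, 33.91 g Cl, 15.308 g O.
Moles — C: 45.96 / 12.01 = 3.827 mol; H: 4.822 / 1.008 = 4.784 mol; Cl: 33.91 / 35.45 = 0.9566 mol; O: 15.308 / 16.00 = 0.9567 mol
Smallest is Cl at 0.9566 mol; normalising gives C 4.001, H 5.001, Cl 1.000, O 1.000
≈ 4:5:1:1 → C4H5ClO

C4H5ClO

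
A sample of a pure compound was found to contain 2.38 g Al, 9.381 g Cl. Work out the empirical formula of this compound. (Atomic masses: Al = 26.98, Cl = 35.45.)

AlCl3

Al: 2.38 g ÷ 26.98 g/mol = 0.08821 mol
Cl: 9.381 g ÷ 35.45 g/mol = 0.2646 mol
Smallest is Al at 0.08821 mol; normalising gives Al 1.000, Cl 3.000
≈ 1:3 → AlCl3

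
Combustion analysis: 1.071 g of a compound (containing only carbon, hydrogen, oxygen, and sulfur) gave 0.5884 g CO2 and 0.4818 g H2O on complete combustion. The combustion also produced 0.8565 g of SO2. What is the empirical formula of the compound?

CH4O2S

mol C = 0.5884 / 44.01 = 0.01337; mass C = 0.01337 × 12.01 = 0.1606 g
mol H = 2 × (0.4818 / 18.02) = 0.05347; mass H = 0.05347 × 1.008 = 0.05390 g
mol S = 0.8565 / 64.07 = 0.01337; mass S = 0.4287 g
mass O = 1.071 − (0.6432) = 0.4278 g → mol O = 0.02674
Ratios (÷ 0.01337): C 1.000, H 4.000, O 2.000, S 1.000
≈ 1:4:2:1 → CH4O2S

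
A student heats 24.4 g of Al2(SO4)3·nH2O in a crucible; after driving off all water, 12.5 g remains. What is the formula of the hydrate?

Al2(SO4)3·18H2O

Mass of water lost = 24.4 − 12.5 = 11.9 g → 11.9 / 18.02 = 0.6604 mol H2O
Molar mass of Al2(SO4)3 = 342.17 g/mol → mol Al2(SO4)3 = 12.5 / 342.17 = 0.03653
n = 0.6604 / 0.03653 = 18.08 ≈ 18 → Al2(SO4)3·18H2O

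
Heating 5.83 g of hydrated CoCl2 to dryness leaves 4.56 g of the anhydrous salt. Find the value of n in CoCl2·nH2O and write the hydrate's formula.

Mass of water lost = 5.83 − 4.56 = 1.27 g → 1.27 / 18.02 = 0.07048 mol H2O
Molar mass of CoCl2 = 129.83 g/mol → mol CoCl2 = 4.56 / 129.83 = 0.03512
n = 0.07048 / 0.03512 = 2.01 ≈ 2 → CoCl2·2H2O

CoCl2·2H2O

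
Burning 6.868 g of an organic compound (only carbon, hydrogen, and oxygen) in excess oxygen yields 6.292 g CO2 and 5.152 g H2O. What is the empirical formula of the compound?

mol C = 6.292 / 44.01 = 0.1430; mass C = 0.1430 × 12.01 = 1.717 g
mol H = 2 × (5.152 / 18.02) = 0.5718; mass H = 0.5718 × 1.008 = 0.5764 g
mass O = 6.868 − (2.293) = 4.575 g → mol O = 0.2859
Ratios (÷ 0.143): C 1.000, H 4.000, O 2.000
Ratio ≈ 1:4:2, so the empirical formula is CH4O2

CH4O2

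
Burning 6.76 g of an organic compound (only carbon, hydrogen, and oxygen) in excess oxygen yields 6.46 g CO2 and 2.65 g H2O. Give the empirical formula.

mol C = 6.46 / 44.01 = 0.1468; mass C = 0.1468 × 12.01 = 1.763 g
mol H = 2 × (2.65 / 18.02) = 0.2941; mass H = 0.2941 × 1.008 = 0.2965 g
mass O = 6.76 − (2.059) = 4.701 g → mol O = 0.2938
Divide by the smallest (0.1468 mol C): C 1.000, H 2.004, O 2.002
→ CH2O2

CH2O2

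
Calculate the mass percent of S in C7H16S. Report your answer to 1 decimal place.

Molar mass = 7(12.01) + 16(1.008) + 1(32.07) = 132.268 g/mol
Mass of S per mole = 1 × 32.07 = 32.070 g
% S = 32.070 / 132.268 × 100 = 24.2%

24.2%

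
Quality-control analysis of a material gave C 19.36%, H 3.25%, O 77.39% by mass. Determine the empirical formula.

Assume 100 g: 19.36 g C, 3.25 g H, 77.39 g O.
n(C) = 19.36/12.01 = 1.612, n(H) = 3.25/1.008 = 3.224, n(O) = 77.39/16.00 = 4.837
Ratios (÷ 1.612): C 1.000, H 2.000, O 3.001
→ CH2O3

CH2O3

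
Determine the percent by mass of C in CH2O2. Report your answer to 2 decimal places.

26.09%

Molar mass = 1(12.01) + 2(1.008) + 2(16.00) = 46.026 g/mol
Mass of C per mole = 1 × 12.01 = 12.010 g
% C = 12.010 / 46.026 × 100 = 26.09%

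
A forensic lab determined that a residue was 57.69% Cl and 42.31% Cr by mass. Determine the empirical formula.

Assume 100 g: 57.69 g Cl, 42.31 g Cr.
Cl: 57.69 g ÷ 35.45 g/mol = 1.627 mol
Cr: 42.31 g ÷ 52.00 g/mol = 0.8137 mol
Ratios (÷ 0.8137): Cl 2.000, Cr 1.000
→ Cl2Cr

Cl2Cr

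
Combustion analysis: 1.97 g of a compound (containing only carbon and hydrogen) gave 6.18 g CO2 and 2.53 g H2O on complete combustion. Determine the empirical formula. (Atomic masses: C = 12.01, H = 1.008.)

mol C = 6.18 / 44.01 = 0.1404; mass C = 0.1404 × 12.01 = 1.686 g
mol H = 2 × (2.53 / 18.02) = 0.2808; mass H = 0.2808 × 1.008 = 0.2830 g
Divide by the smallest (0.1404 mol C): C 1.000, H 2.000
Ratio ≈ 1:2, so the empirical formula is CH2

CH2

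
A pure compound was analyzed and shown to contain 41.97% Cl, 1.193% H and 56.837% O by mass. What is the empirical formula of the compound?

ClHO3

Assume 100 g: 41.97 g Cl, 1.193 g H, 56.837 g O.
Moles — Cl: 41.97 / 35.45 = 1.184 mol; H: 1.193 / 1.008 = 1.184 mol; O: 56.837 / 16.00 = 3.552 mol
Smallest is H at 1.184 mol; normalising gives Cl 1.000, H 1.000, O 3.001
→ ClHO3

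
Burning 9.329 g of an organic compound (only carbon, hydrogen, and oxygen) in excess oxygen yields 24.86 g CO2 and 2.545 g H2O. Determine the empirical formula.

C4H2O

mol C = 24.86 / 44.01 = 0.5649; mass C = 0.5649 × 12.01 = 6.784 g
mol H = 2 × (2.545 / 18.02) = 0.2825; mass H = 0.2825 × 1.008 = 0.2847 g
mass O = 9.329 − (7.069) = 2.260 g → mol O = 0.1413
Ratios (÷ 0.1413): C 3.999, H 2.000, O 1.000
→ C4H2O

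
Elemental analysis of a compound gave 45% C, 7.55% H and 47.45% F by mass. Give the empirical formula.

Assume 100 g: 45 g C, 7.55 g H, 47.45 g F.
n(C) = 45/12.01 = 3.747, n(H) = 7.55/1.008 = 7.49, n(F) = 47.45/19.00 = 2.497
Divide by the smallest (2.497 mol F): C 1.500, H 2.999, F 1.000
×2: C 3.00, H 6.00, F 2.00 → C3H6F2

C3H6F2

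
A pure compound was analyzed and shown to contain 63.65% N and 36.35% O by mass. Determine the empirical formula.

N2O

Assume 100 g: 63.65 g N, 36.35 g O.
n(N) = 63.65/14.01 = 4.543, n(O) = 36.35/16.00 = 2.272
Ratios (÷ 2.272): N 2.000, O 1.000
≈ 2:1 → N2O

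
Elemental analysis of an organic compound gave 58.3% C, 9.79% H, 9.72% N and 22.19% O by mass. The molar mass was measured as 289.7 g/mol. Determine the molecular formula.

C14H28N2O4

Assume 100 g: 58.3 g C, 9.79 g H, 9.72 g N, 22.19 g O.
C: 58.3 g ÷ 12.01 g/mol = 4.854 mol
H: 9.79 g ÷ 1.008 g/mol = 9.712 mol
N: 9.72 g ÷ 14.01 g/mol = 0.6938 mol
O: 22.19 g ÷ 16.00 g/mol = 1.387 mol
Smallest is N at 0.6938 mol; normalising gives C 6.997, H 13.999, N 1.000, O 1.999
→ C7H14NO2
Empirical-formula mass = 144.19 g/mol
n = 289.7 / 144.19 = 2.01 ≈ 2
Molecular formula = (C7H14NO2)×2 = C14H28N2O4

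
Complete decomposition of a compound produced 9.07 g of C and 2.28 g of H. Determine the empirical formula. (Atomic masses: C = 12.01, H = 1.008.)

C: 9.07 g ÷ 12.01 g/mol = 0.7552 mol
H: 2.28 g ÷ 1.008 g/mol = 2.262 mol
Ratios (÷ 0.7552): C 1.000, H 2.995
≈ 1:3 → CH3

CH3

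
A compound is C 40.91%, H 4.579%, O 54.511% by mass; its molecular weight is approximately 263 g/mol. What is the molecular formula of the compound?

C9H12O9

Assume 100 g: 40.91 g C, 4.579 g H, 54.511 g O.
C: 40.91 g ÷ 12.01 g/mol = 3.406 mol
H: 4.579 g ÷ 1.008 g/mol = 4.543 mol
O: 54.511 g ÷ 16.00 g/mol = 3.407 mol
Ratios (÷ 3.406): C 1.000, H 1.334, O 1.000
Multiply by 3: C 3.00, H 4.00, O 3.00 → C3H4O3
Empirical-formula mass = 88.06 g/mol
n = 263 / 88.06 = 2.99 ≈ 3
Molecular formula = (C3H4O3)×3 = C9H12O9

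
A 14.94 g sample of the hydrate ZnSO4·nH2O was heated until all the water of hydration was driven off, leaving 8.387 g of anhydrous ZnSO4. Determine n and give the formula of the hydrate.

ZnSO4·7H2O

Mass of water lost = 14.94 − 8.387 = 6.553 g → 6.553 / 18.02 = 0.3637 mol H2O
Molar mass of ZnSO4 = 161.45 g/mol → mol ZnSO4 = 8.387 / 161.45 = 0.05195
n = 0.3637 / 0.05195 = 7.00 ≈ 7 → ZnSO4·7H2O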